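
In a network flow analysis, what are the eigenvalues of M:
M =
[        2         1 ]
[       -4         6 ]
λ = 4, 4

Solve det(M - λI) = 0. For a 2×2 matrix the characteristic equation is λ² - (trace)λ + det = 0.
trace(M) = a + d = 2 + 6 = 8.
det(M) = a*d - b*c = (2)*(6) - (1)*(-4) = 12 + 4 = 16.
Characteristic equation: λ² - (8)λ + (16) = 0.
Discriminant = (8)² - 4*(16) = 64 - 64 = 0.
λ = (8 ± √0) / 2 = (8 ± 0) / 2 = 4, 4.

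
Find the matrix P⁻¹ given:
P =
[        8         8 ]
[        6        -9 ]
det(P) = -120
P⁻¹ =
[     3/40      1/15 ]
[     1/20     -1/15 ]

For a 2×2 matrix P = [[a, b], [c, d]] with det(P) ≠ 0, P⁻¹ = (1/det(P)) * [[d, -b], [-c, a]].
det(P) = (8)*(-9) - (8)*(6) = -72 - 48 = -120.
P⁻¹ = (1/-120) * [[-9, -8], [-6, 8]].
Dividing each entry by -120 and reducing:
P⁻¹ =
[     3/40      1/15 ]
[     1/20     -1/15 ]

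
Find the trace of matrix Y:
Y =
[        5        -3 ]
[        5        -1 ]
tr(Y) = 5 - 1 = 4

The trace of a square matrix is the sum of its diagonal entries.
Diagonal entries of Y: Y[0][0] = 5, Y[1][1] = -1.
tr(Y) = 5 - 1 = 4.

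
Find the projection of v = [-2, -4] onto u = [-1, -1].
[-3, -3]

The projection of v onto u is proj_u(v) = ((v·u) / (u·u)) · u.
v·u = (-2)*(-1) + (-4)*(-1) = 6.
u·u = (-1)*(-1) + (-1)*(-1) = 2.
coefficient = 6 / 2 = 3.
proj_u(v) = 3 · [-1, -1] = [-3, -3].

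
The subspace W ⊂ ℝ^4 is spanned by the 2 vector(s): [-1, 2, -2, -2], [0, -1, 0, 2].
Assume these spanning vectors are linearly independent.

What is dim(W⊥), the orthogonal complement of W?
dim(W⊥) = 2

For any subspace W of ℝ^n, dim(W) + dim(W⊥) = n (the whole-space dimension).
Here the given 2 vectors are linearly independent, so dim(W) = 2.
Thus dim(W⊥) = n - dim(W) = 4 - 2 = 2.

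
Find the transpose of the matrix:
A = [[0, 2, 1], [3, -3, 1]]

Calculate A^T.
[[0, 3], [2, -3], [1, 1]]

The transpose sends entry (i,j) to (j,i); rows become columns.
Row 0 of A: [0, 2, 1] -> column 0 of A^T.
Row 1 of A: [3, -3, 1] -> column 1 of A^T.
A^T = [[0, 3], [2, -3], [1, 1]]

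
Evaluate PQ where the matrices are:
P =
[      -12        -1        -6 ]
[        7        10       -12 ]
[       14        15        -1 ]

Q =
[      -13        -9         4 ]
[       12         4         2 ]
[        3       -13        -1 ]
PQ =
[      126       182       -44 ]
[       -7       133        60 ]
[       -5       -53        87 ]

Matrix multiplication: (PQ)[i][j] = sum over k of P[i][k] * Q[k][j].
  (PQ)[0][0] = (-12)*(-13) + (-1)*(12) + (-6)*(3) = 126
  (PQ)[0][1] = (-12)*(-9) + (-1)*(4) + (-6)*(-13) = 182
  (PQ)[0][2] = (-12)*(4) + (-1)*(2) + (-6)*(-1) = -44
  (PQ)[1][0] = (7)*(-13) + (10)*(12) + (-12)*(3) = -7
  (PQ)[1][1] = (7)*(-9) + (10)*(4) + (-12)*(-13) = 133
  (PQ)[1][2] = (7)*(4) + (10)*(2) + (-12)*(-1) = 60
  (PQ)[2][0] = (14)*(-13) + (15)*(12) + (-1)*(3) = -5
  (PQ)[2][1] = (14)*(-9) + (15)*(4) + (-1)*(-13) = -53
  (PQ)[2][2] = (14)*(4) + (15)*(2) + (-1)*(-1) = 87
PQ =
[      126       182       -44 ]
[       -7       133        60 ]
[       -5       -53        87 ]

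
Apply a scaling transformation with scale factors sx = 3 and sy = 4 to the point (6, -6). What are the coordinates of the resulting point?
(18, -24)

Scaling matrix:
[[3, 0], [0, 4]]
Result: (6 × 3, -6 × 4) = (18, -24)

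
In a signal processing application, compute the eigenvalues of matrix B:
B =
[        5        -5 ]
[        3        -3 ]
λ = 0, 2

Solve det(B - λI) = 0. For a 2×2 matrix the characteristic equation is λ² - (trace)λ + det = 0.
trace(B) = a + d = 5 - 3 = 2.
det(B) = a*d - b*c = (5)*(-3) - (-5)*(3) = -15 + 15 = 0.
Characteristic equation: λ² - (2)λ + (0) = 0.
Discriminant = (2)² - 4*(0) = 4 - 0 = 4.
λ = (2 ± √4) / 2 = (2 ± 2) / 2 = 0, 2.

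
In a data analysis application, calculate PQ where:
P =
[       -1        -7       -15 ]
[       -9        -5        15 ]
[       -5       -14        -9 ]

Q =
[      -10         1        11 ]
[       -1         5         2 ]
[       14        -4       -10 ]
PQ =
[     -193        24       125 ]
[      305       -94      -259 ]
[      -62       -39         7 ]

Matrix multiplication: (PQ)[i][j] = sum over k of P[i][k] * Q[k][j].
  (PQ)[0][0] = (-1)*(-10) + (-7)*(-1) + (-15)*(14) = -193
  (PQ)[0][1] = (-1)*(1) + (-7)*(5) + (-15)*(-4) = 24
  (PQ)[0][2] = (-1)*(11) + (-7)*(2) + (-15)*(-10) = 125
  (PQ)[1][0] = (-9)*(-10) + (-5)*(-1) + (15)*(14) = 305
  (PQ)[1][1] = (-9)*(1) + (-5)*(5) + (15)*(-4) = -94
  (PQ)[1][2] = (-9)*(11) + (-5)*(2) + (15)*(-10) = -259
  (PQ)[2][0] = (-5)*(-10) + (-14)*(-1) + (-9)*(14) = -62
  (PQ)[2][1] = (-5)*(1) + (-14)*(5) + (-9)*(-4) = -39
  (PQ)[2][2] = (-5)*(11) + (-14)*(2) + (-9)*(-10) = 7
PQ =
[     -193        24       125 ]
[      305       -94      -259 ]
[      -62       -39         7 ]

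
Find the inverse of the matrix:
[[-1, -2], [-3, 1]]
[[-1/7, -2/7], [-3/7, 1/7]]

For [[a,b],[c,d]], inverse = (1/det)·[[d,-b],[-c,a]]
det = -1·1 - -2·-3 = -7
Inverse = (1/-7)·[[1, 2], [3, -1]]
        = [[-1/7, -2/7], [-3/7, 1/7]]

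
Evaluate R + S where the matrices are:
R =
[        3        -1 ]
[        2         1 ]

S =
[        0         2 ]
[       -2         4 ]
R + S =
[        3         1 ]
[        0         5 ]

Matrix addition is elementwise: (R+S)[i][j] = R[i][j] + S[i][j].
  (R+S)[0][0] = (3) + (0) = 3
  (R+S)[0][1] = (-1) + (2) = 1
  (R+S)[1][0] = (2) + (-2) = 0
  (R+S)[1][1] = (1) + (4) = 5
R + S =
[        3         1 ]
[        0         5 ]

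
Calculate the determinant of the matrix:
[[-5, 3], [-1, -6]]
33

For a 2×2 matrix [[a, b], [c, d]], det = ad - bc
det = (-5)(-6) - (3)(-1) = 30 - -3 = 33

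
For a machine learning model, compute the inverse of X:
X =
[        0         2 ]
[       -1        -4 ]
det(X) = 2
X⁻¹ =
[       -2        -1 ]
[      1/2         0 ]

For a 2×2 matrix X = [[a, b], [c, d]] with det(X) ≠ 0, X⁻¹ = (1/det(X)) * [[d, -b], [-c, a]].
det(X) = (0)*(-4) - (2)*(-1) = 0 + 2 = 2.
X⁻¹ = (1/2) * [[-4, -2], [1, 0]].
Dividing each entry by 2 and reducing:
X⁻¹ =
[       -2        -1 ]
[      1/2         0 ]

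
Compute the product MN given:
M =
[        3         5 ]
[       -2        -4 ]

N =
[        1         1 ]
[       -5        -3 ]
MN =
[      -22       -12 ]
[       18        10 ]

Matrix multiplication: (MN)[i][j] = sum over k of M[i][k] * N[k][j].
  (MN)[0][0] = (3)*(1) + (5)*(-5) = -22
  (MN)[0][1] = (3)*(1) + (5)*(-3) = -12
  (MN)[1][0] = (-2)*(1) + (-4)*(-5) = 18
  (MN)[1][1] = (-2)*(1) + (-4)*(-3) = 10
MN =
[      -22       -12 ]
[       18        10 ]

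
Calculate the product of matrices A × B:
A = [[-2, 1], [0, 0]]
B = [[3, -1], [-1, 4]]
[[-7, 6], [0, 0]]

Matrix multiplication:
C[0][0] = -2×3 + 1×-1 = -7
C[0][1] = -2×-1 + 1×4 = 6
C[1][0] = 0×3 + 0×-1 = 0
C[1][1] = 0×-1 + 0×4 = 0
Result: [[-7, 6], [0, 0]]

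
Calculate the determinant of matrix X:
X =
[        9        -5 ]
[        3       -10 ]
det(X) = -75

For a 2×2 matrix [[a, b], [c, d]], det = a*d - b*c.
det(X) = (9)*(-10) - (-5)*(3) = -90 + 15 = -75.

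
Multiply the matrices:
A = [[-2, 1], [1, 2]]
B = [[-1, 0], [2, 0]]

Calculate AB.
[[4, 0], [3, 0]]

Each entry (i,j) of AB = sum over k of A[i][k]*B[k][j].
(AB)[0][0] = (-2)*(-1) + (1)*(2) = 4
(AB)[0][1] = (-2)*(0) + (1)*(0) = 0
(AB)[1][0] = (1)*(-1) + (2)*(2) = 3
(AB)[1][1] = (1)*(0) + (2)*(0) = 0
AB = [[4, 0], [3, 0]]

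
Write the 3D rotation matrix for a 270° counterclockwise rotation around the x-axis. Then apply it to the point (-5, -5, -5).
R = [[1, 0, 0], [0, 0, 1], [0, -1, 0]]; R·(-5, -5, -5) = (-5, -5, 5)

Rotation matrix for 270° around x-axis:
cos(270°) = 0, sin(270°) = -1
R = [[1, 0, 0], [0, 0, 1], [0, -1, 0]]
Apply to (-5, -5, -5): R·[-5, -5, -5]ᵀ = (-5, -5, 5)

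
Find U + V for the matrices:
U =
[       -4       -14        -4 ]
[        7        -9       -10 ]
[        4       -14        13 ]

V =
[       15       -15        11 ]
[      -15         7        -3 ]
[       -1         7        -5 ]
U + V =
[       11       -29         7 ]
[       -8        -2       -13 ]
[        3        -7         8 ]

Matrix addition is elementwise: (U+V)[i][j] = U[i][j] + V[i][j].
  (U+V)[0][0] = (-4) + (15) = 11
  (U+V)[0][1] = (-14) + (-15) = -29
  (U+V)[0][2] = (-4) + (11) = 7
  (U+V)[1][0] = (7) + (-15) = -8
  (U+V)[1][1] = (-9) + (7) = -2
  (U+V)[1][2] = (-10) + (-3) = -13
  (U+V)[2][0] = (4) + (-1) = 3
  (U+V)[2][1] = (-14) + (7) = -7
  (U+V)[2][2] = (13) + (-5) = 8
U + V =
[       11       -29         7 ]
[       -8        -2       -13 ]
[        3        -7         8 ]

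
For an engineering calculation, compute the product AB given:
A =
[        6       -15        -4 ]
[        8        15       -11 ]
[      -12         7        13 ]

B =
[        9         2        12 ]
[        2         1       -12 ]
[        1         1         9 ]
AB =
[       20        -7       216 ]
[       91        20      -183 ]
[      -81        -4      -111 ]

Matrix multiplication: (AB)[i][j] = sum over k of A[i][k] * B[k][j].
  (AB)[0][0] = (6)*(9) + (-15)*(2) + (-4)*(1) = 20
  (AB)[0][1] = (6)*(2) + (-15)*(1) + (-4)*(1) = -7
  (AB)[0][2] = (6)*(12) + (-15)*(-12) + (-4)*(9) = 216
  (AB)[1][0] = (8)*(9) + (15)*(2) + (-11)*(1) = 91
  (AB)[1][1] = (8)*(2) + (15)*(1) + (-11)*(1) = 20
  (AB)[1][2] = (8)*(12) + (15)*(-12) + (-11)*(9) = -183
  (AB)[2][0] = (-12)*(9) + (7)*(2) + (13)*(1) = -81
  (AB)[2][1] = (-12)*(2) + (7)*(1) + (13)*(1) = -4
  (AB)[2][2] = (-12)*(12) + (7)*(-12) + (13)*(9) = -111
AB =
[       20        -7       216 ]
[       91        20      -183 ]
[      -81        -4      -111 ]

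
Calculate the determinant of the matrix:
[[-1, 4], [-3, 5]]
7

For a 2×2 matrix [[a, b], [c, d]], det = ad - bc
det = (-1)(5) - (4)(-3) = -5 - -12 = 7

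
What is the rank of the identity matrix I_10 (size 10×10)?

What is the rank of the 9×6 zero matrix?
rank(I_10) = 10, rank(0) = 0

The identity I_10 has 10 columns that are the standard basis vectors e_1, …, e_10. These are linearly independent, so all 10 columns are pivots and rank(I_10) = 10.
The 9×6 zero matrix has every entry zero, so every row is the zero row and there are no pivots; rank(0) = 0.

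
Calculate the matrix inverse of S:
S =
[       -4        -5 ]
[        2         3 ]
det(S) = -2
S⁻¹ =
[     -3/2      -5/2 ]
[        1         2 ]

For a 2×2 matrix S = [[a, b], [c, d]] with det(S) ≠ 0, S⁻¹ = (1/det(S)) * [[d, -b], [-c, a]].
det(S) = (-4)*(3) - (-5)*(2) = -12 + 10 = -2.
S⁻¹ = (1/-2) * [[3, 5], [-2, -4]].
Dividing each entry by -2 and reducing:
S⁻¹ =
[     -3/2      -5/2 ]
[        1         2 ]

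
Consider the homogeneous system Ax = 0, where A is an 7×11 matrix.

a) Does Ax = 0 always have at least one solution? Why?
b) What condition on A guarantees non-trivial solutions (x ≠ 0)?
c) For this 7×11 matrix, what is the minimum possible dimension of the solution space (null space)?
a) Yes, x = 0 is always a solution. b) When A has linearly dependent columns (rank < n). c) Minimum nullity = 4.

a) x = 0 satisfies A·0 = 0, so the zero vector is always a solution.
b) Non-trivial solutions exist iff the columns of A are linearly dependent, equivalently rank(A) < n (the number of columns).
c) By rank-nullity, rank(A) + nullity(A) = n = 11. Since A has only 7 rows, rank(A) ≤ 7, so nullity(A) ≥ 11 - 7 = 4.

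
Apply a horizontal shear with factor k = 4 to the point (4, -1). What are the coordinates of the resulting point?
(0, -1)

Shear matrix for horizontal shear with factor k = 4:
[[1, 4], [0, 1]]
Result: (4, -1) → (0, -1)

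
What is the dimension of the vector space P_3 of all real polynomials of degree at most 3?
Dimension = 4

A polynomial of degree at most 3 can be written as a₀ + a₁x + a₂x² + a₃x³, with 4 free coefficients a₀, a₁, a₂, a₃.
The set {1, x, x², x³} is a basis: it spans P_3 (every such polynomial is a linear combination of these) and is linearly independent (a polynomial is zero iff all its coefficients are zero).
Therefore dim(P_3) = 3 + 1 = 4.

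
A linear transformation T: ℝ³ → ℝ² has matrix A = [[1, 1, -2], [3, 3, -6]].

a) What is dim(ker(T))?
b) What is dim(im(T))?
dim(ker) = 2, dim(im) = 1

Observe that row 2 = 3 × row 1 (so the rows are linearly dependent).
Thus rank(A) = 1 (only one linearly independent row).
dim(im(T)) = rank(A) = 1.
By the rank-nullity theorem applied to T: ℝ³ → ℝ², rank(A) + nullity(A) = 3 (the domain dimension), so dim(ker(T)) = 3 - 1 = 2.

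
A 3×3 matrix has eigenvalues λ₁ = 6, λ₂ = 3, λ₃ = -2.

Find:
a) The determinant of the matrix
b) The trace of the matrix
det = -36, trace = 7

Two standard eigenvalue identities:
- det(A) equals the product of the eigenvalues (counted with multiplicity).
- trace(A) equals the sum of the eigenvalues.
det(A) = (6)*(3)*(-2) = -36.
trace(A) = 6 + 3 - 2 = 7.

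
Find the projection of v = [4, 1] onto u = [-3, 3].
[3/2, -3/2]

The projection of v onto u is proj_u(v) = ((v·u) / (u·u)) · u.
v·u = (4)*(-3) + (1)*(3) = -9.
u·u = (-3)*(-3) + (3)*(3) = 18.
coefficient = -9 / 18 = -1/2.
proj_u(v) = -1/2 · [-3, 3] = [3/2, -3/2].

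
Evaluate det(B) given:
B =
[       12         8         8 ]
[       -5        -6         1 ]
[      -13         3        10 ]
det(B) = -1204

Expand along row 0 (cofactor expansion): det(B) = a*(e*i - f*h) - b*(d*i - f*g) + c*(d*h - e*g), where the 3×3 is [[a, b, c], [d, e, f], [g, h, i]].
Minor M_00 = (-6)*(10) - (1)*(3) = -60 - 3 = -63.
Minor M_01 = (-5)*(10) - (1)*(-13) = -50 + 13 = -37.
Minor M_02 = (-5)*(3) - (-6)*(-13) = -15 - 78 = -93.
det(B) = (12)*(-63) - (8)*(-37) + (8)*(-93) = -756 + 296 - 744 = -1204.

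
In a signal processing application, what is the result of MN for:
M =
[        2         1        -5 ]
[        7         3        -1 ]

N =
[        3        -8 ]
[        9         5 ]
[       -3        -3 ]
MN =
[       30         4 ]
[       51       -38 ]

Matrix multiplication: (MN)[i][j] = sum over k of M[i][k] * N[k][j].
  (MN)[0][0] = (2)*(3) + (1)*(9) + (-5)*(-3) = 30
  (MN)[0][1] = (2)*(-8) + (1)*(5) + (-5)*(-3) = 4
  (MN)[1][0] = (7)*(3) + (3)*(9) + (-1)*(-3) = 51
  (MN)[1][1] = (7)*(-8) + (3)*(5) + (-1)*(-3) = -38
MN =
[       30         4 ]
[       51       -38 ]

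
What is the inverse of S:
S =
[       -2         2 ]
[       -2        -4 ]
det(S) = 12
S⁻¹ =
[     -1/3      -1/6 ]
[      1/6      -1/6 ]

For a 2×2 matrix S = [[a, b], [c, d]] with det(S) ≠ 0, S⁻¹ = (1/det(S)) * [[d, -b], [-c, a]].
det(S) = (-2)*(-4) - (2)*(-2) = 8 + 4 = 12.
S⁻¹ = (1/12) * [[-4, -2], [2, -2]].
Dividing each entry by 12 and reducing:
S⁻¹ =
[     -1/3      -1/6 ]
[      1/6      -1/6 ]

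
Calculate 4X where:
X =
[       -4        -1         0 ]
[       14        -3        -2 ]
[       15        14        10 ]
4X =
[      -16        -4         0 ]
[       56       -12        -8 ]
[       60        56        40 ]

Scalar multiplication is elementwise: (4X)[i][j] = 4 * X[i][j].
  (4X)[0][0] = 4 * (-4) = -16
  (4X)[0][1] = 4 * (-1) = -4
  (4X)[0][2] = 4 * (0) = 0
  (4X)[1][0] = 4 * (14) = 56
  (4X)[1][1] = 4 * (-3) = -12
  (4X)[1][2] = 4 * (-2) = -8
  (4X)[2][0] = 4 * (15) = 60
  (4X)[2][1] = 4 * (14) = 56
  (4X)[2][2] = 4 * (10) = 40
4X =
[      -16        -4         0 ]
[       56       -12        -8 ]
[       60        56        40 ]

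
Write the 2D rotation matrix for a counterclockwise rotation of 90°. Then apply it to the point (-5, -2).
R = [[0, -1], [1, 0]]; R·(-5, -2) = (2, -5)

Rotation matrix formula: R(θ) = [[cos θ, -sin θ], [sin θ, cos θ]]
For θ = 90°:
cos(90°) = 0
sin(90°) = 1
R = [[0, -1], [1, 0]]
Apply to (-5, -2): [0·-5 + (-1)·-2, 1·-5 + 0·-2] = (2, -5)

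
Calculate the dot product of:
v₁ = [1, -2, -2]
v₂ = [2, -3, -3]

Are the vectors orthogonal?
14, No

The dot product is the sum of products of corresponding components.
v₁·v₂ = (1)*(2) + (-2)*(-3) + (-2)*(-3) = 2 + 6 + 6 = 14.
Two vectors are orthogonal iff their dot product is 0; here the dot product is 14, so the vectors are not orthogonal.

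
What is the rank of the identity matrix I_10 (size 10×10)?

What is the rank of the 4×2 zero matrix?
rank(I_10) = 10, rank(0) = 0

The identity I_10 has 10 columns that are the standard basis vectors e_1, …, e_10. These are linearly independent, so all 10 columns are pivots and rank(I_10) = 10.
The 4×2 zero matrix has every entry zero, so every row is the zero row and there are no pivots; rank(0) = 0.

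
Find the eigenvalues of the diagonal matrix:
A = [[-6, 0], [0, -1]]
λ₁ = -6, λ₂ = -1

The characteristic polynomial of A is det(A - λI) = (-6 - λ)(-1 - λ) = 0.
The roots are λ = -6 and λ = -1, so the eigenvalues are the diagonal entries.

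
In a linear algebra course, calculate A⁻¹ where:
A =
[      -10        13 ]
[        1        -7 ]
det(A) = 57
A⁻¹ =
[    -7/57    -13/57 ]
[    -1/57    -10/57 ]

For a 2×2 matrix A = [[a, b], [c, d]] with det(A) ≠ 0, A⁻¹ = (1/det(A)) * [[d, -b], [-c, a]].
det(A) = (-10)*(-7) - (13)*(1) = 70 - 13 = 57.
A⁻¹ = (1/57) * [[-7, -13], [-1, -10]].
Dividing each entry by 57 and reducing:
A⁻¹ =
[    -7/57    -13/57 ]
[    -1/57    -10/57 ]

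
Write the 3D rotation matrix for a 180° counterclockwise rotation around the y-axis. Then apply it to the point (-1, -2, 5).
R = [[-1, 0, 0], [0, 1, 0], [0, 0, -1]]; R·(-1, -2, 5) = (1, -2, -5)

Rotation matrix for 180° around y-axis:
cos(180°) = -1, sin(180°) = 0
R = [[-1, 0, 0], [0, 1, 0], [0, 0, -1]]
Apply to (-1, -2, 5): R·[-1, -2, 5]ᵀ = (1, -2, -5)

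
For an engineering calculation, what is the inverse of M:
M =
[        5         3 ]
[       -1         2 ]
det(M) = 13
M⁻¹ =
[     2/13     -3/13 ]
[     1/13      5/13 ]

For a 2×2 matrix M = [[a, b], [c, d]] with det(M) ≠ 0, M⁻¹ = (1/det(M)) * [[d, -b], [-c, a]].
det(M) = (5)*(2) - (3)*(-1) = 10 + 3 = 13.
M⁻¹ = (1/13) * [[2, -3], [1, 5]].
Dividing each entry by 13 and reducing:
M⁻¹ =
[     2/13     -3/13 ]
[     1/13      5/13 ]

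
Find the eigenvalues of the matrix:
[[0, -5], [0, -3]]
λ = -3 and λ = 0

Characteristic equation: det(A - λI) = 0
λ² - (trace)λ + (det) = 0
λ² - (-3)λ + (0) = 0
λ² + 3λ + 0 = 0
Solving: λ = -3, 0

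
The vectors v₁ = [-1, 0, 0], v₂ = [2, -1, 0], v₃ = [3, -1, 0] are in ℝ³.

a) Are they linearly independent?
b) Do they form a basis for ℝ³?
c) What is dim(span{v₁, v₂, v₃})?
Not independent, not a basis, dim(span) = 2

Check whether v₃ can be written as a linear combination of v₁ and v₂.
v₃ = (-1)·v₁ + (1)·v₂ = [3, -1, 0], so the three vectors are linearly dependent.
Thus they do not form a basis for ℝ³, and dim(span{v₁, v₂, v₃}) = 2 (spanned by v₁ and v₂).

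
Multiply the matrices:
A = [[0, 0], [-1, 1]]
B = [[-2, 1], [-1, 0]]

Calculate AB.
[[0, 0], [1, -1]]

Each entry (i,j) of AB = sum over k of A[i][k]*B[k][j].
(AB)[0][0] = (0)*(-2) + (0)*(-1) = 0
(AB)[0][1] = (0)*(1) + (0)*(0) = 0
(AB)[1][0] = (-1)*(-2) + (1)*(-1) = 1
(AB)[1][1] = (-1)*(1) + (1)*(0) = -1
AB = [[0, 0], [1, -1]]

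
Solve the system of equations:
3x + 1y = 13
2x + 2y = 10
x = 4, y = 1

Use elimination (row reduction):
Equation 1: 3x + 1y = 13.
Equation 2: 2x + 2y = 10.
Multiply Eq1 by 2 and Eq2 by 3: 6x + 2y = 26;  6x + 6y = 30.
Subtract: (4)y = 4, so y = 1.
Back-substitute into Eq1: 3x + 1*(1) = 13, so x = 4.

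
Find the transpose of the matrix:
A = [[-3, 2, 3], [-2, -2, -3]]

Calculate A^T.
[[-3, -2], [2, -2], [3, -3]]

The transpose sends entry (i,j) to (j,i); rows become columns.
Row 0 of A: [-3, 2, 3] -> column 0 of A^T.
Row 1 of A: [-2, -2, -3] -> column 1 of A^T.
A^T = [[-3, -2], [2, -2], [3, -3]]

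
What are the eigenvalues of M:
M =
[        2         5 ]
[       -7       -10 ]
λ = -5, -3

Solve det(M - λI) = 0. For a 2×2 matrix the characteristic equation is λ² - (trace)λ + det = 0.
trace(M) = a + d = 2 - 10 = -8.
det(M) = a*d - b*c = (2)*(-10) - (5)*(-7) = -20 + 35 = 15.
Characteristic equation: λ² - (-8)λ + (15) = 0.
Discriminant = (-8)² - 4*(15) = 64 - 60 = 4.
λ = (-8 ± √4) / 2 = (-8 ± 2) / 2 = -5, -3.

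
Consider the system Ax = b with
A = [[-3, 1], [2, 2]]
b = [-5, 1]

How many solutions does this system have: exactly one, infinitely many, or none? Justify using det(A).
Exactly one solution

Compute det(A) = (-3)*(2) - (1)*(2) = -8.
Because det(A) ≠ 0, A is invertible and Ax = b has a unique solution for every b (here x = A⁻¹ b).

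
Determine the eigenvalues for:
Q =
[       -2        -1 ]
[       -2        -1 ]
λ = -3, 0

Solve det(Q - λI) = 0. For a 2×2 matrix the characteristic equation is λ² - (trace)λ + det = 0.
trace(Q) = a + d = -2 - 1 = -3.
det(Q) = a*d - b*c = (-2)*(-1) - (-1)*(-2) = 2 - 2 = 0.
Characteristic equation: λ² - (-3)λ + (0) = 0.
Discriminant = (-3)² - 4*(0) = 9 - 0 = 9.
λ = (-3 ± √9) / 2 = (-3 ± 3) / 2 = -3, 0.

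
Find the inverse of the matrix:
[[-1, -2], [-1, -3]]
[[-3, 2], [1, -1]]

For [[a,b],[c,d]], inverse = (1/det)·[[d,-b],[-c,a]]
det = -1·-3 - -2·-1 = 1
Inverse = (1/1)·[[-3, 2], [1, -1]]
        = [[-3, 2], [1, -1]]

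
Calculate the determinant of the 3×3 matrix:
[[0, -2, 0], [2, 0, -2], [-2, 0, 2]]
0

Expansion along first row:
det = 0·det([[0,-2],[0,2]]) - -2·det([[2,-2],[-2,2]]) + 0·det([[2,0],[-2,0]])
    = 0·(0·2 - -2·0) - -2·(2·2 - -2·-2) + 0·(2·0 - 0·-2)
    = 0·0 - -2·0 + 0·0
    = 0 + 0 + 0 = 0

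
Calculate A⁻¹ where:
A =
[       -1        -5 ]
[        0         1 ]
det(A) = -1
A⁻¹ =
[       -1        -5 ]
[        0         1 ]

For a 2×2 matrix A = [[a, b], [c, d]] with det(A) ≠ 0, A⁻¹ = (1/det(A)) * [[d, -b], [-c, a]].
det(A) = (-1)*(1) - (-5)*(0) = -1 - 0 = -1.
A⁻¹ = (1/-1) * [[1, 5], [0, -1]].
Dividing each entry by -1 and reducing:
A⁻¹ =
[       -1        -5 ]
[        0         1 ]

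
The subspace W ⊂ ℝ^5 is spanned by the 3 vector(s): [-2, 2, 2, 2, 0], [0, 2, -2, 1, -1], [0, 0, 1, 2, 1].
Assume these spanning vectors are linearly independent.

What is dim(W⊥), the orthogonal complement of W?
dim(W⊥) = 2

For any subspace W of ℝ^n, dim(W) + dim(W⊥) = n (the whole-space dimension).
Here the given 3 vectors are linearly independent, so dim(W) = 3.
Thus dim(W⊥) = n - dim(W) = 5 - 3 = 2.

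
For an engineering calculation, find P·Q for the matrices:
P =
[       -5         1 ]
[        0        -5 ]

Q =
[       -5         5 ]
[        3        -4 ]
PQ =
[       28       -29 ]
[      -15        20 ]

Matrix multiplication: (PQ)[i][j] = sum over k of P[i][k] * Q[k][j].
  (PQ)[0][0] = (-5)*(-5) + (1)*(3) = 28
  (PQ)[0][1] = (-5)*(5) + (1)*(-4) = -29
  (PQ)[1][0] = (0)*(-5) + (-5)*(3) = -15
  (PQ)[1][1] = (0)*(5) + (-5)*(-4) = 20
PQ =
[       28       -29 ]
[      -15        20 ]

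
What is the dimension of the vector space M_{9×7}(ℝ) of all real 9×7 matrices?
Dimension = 63

A real 9×7 matrix is determined by its 9·7 = 63 independent entries.
A standard basis is {E_ij : 1 ≤ i ≤ 9, 1 ≤ j ≤ 7}, where E_ij has a 1 in position (i, j) and 0 elsewhere — there are 63 such matrices, and they are linearly independent and span M_{9×7}(ℝ).
Therefore dim(M_{9×7}(ℝ)) = 63.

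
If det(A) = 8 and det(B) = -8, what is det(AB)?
-64

Use the multiplicative property of determinants: det(AB) = det(A)*det(B).
det(AB) = (8)*(-8) = -64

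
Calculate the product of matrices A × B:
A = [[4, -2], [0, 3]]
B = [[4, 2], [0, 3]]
[[16, 2], [0, 9]]

Matrix multiplication:
C[0][0] = 4×4 + -2×0 = 16
C[0][1] = 4×2 + -2×3 = 2
C[1][0] = 0×4 + 3×0 = 0
C[1][1] = 0×2 + 3×3 = 9
Result: [[16, 2], [0, 9]]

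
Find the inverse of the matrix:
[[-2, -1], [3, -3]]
[[-1/3, 1/9], [-1/3, -2/9]]

For [[a,b],[c,d]], inverse = (1/det)·[[d,-b],[-c,a]]
det = -2·-3 - -1·3 = 9
Inverse = (1/9)·[[-3, 1], [-3, -2]]
        = [[-1/3, 1/9], [-1/3, -2/9]]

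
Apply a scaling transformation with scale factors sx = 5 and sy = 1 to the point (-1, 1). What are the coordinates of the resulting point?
(-5, 1)

Scaling matrix:
[[5, 0], [0, 1]]
Result: (-1 × 5, 1 × 1) = (-5, 1)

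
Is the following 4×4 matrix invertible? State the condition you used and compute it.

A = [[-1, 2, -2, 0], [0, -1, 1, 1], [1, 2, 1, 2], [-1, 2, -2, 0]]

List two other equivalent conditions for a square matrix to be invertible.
No, not invertible; det(A) = 0 (two rows are equal, so the rows are linearly dependent). Equivalent conditions (failing for this A): rank(A) < 4; Ax = 0 has non-trivial solutions; 0 is an eigenvalue; the columns are linearly dependent.

To check invertibility, compute det(A).
In this matrix, row 0 and the last row are identical, so one row is a scalar multiple of another and the rows are linearly dependent.
A matrix with linearly dependent rows has det = 0 and is not invertible.
Equivalent failed conditions:
- rank(A) < 4.
- Ax = 0 has non-trivial solutions.
- 0 is an eigenvalue.
- The columns are linearly dependent.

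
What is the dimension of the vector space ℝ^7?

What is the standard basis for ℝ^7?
Dimension = 7; standard basis = {e_1, e_2, e_3, …, e_7}

ℝ^7 is the space of 7-tuples of real numbers; its dimension is 7.
The standard basis consists of 7 vectors: e_1, e_2, e_3, …, e_7, where e_i is the vector with 1 in position i and 0 elsewhere.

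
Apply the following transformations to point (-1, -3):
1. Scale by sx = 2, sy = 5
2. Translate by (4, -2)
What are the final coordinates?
(2, -17)

Step 1: Scale (-1, -3) by (sx, sy) = (2, 5) → (-2, -15)
Step 2: Translate by (4, -2) → (2, -17)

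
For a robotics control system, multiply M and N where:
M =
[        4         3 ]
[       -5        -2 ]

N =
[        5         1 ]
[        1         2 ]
MN =
[       23        10 ]
[      -27        -9 ]

Matrix multiplication: (MN)[i][j] = sum over k of M[i][k] * N[k][j].
  (MN)[0][0] = (4)*(5) + (3)*(1) = 23
  (MN)[0][1] = (4)*(1) + (3)*(2) = 10
  (MN)[1][0] = (-5)*(5) + (-2)*(1) = -27
  (MN)[1][1] = (-5)*(1) + (-2)*(2) = -9
MN =
[       23        10 ]
[      -27        -9 ]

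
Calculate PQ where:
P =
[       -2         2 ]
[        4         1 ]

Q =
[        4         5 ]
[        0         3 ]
PQ =
[       -8        -4 ]
[       16        23 ]

Matrix multiplication: (PQ)[i][j] = sum over k of P[i][k] * Q[k][j].
  (PQ)[0][0] = (-2)*(4) + (2)*(0) = -8
  (PQ)[0][1] = (-2)*(5) + (2)*(3) = -4
  (PQ)[1][0] = (4)*(4) + (1)*(0) = 16
  (PQ)[1][1] = (4)*(5) + (1)*(3) = 23
PQ =
[       -8        -4 ]
[       16        23 ]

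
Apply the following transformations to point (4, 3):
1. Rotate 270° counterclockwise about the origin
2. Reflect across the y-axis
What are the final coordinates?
(-3, -4)

Step 1: Rotate 270° → (3, -4)
Step 2: Reflect across the y-axis → (-3, -4)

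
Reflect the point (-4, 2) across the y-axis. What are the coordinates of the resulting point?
(4, 2)

Reflection across y-axis: (-4, 2) → (4, 2)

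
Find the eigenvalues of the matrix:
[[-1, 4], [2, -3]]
λ = -5 and λ = 1

Characteristic equation: det(A - λI) = 0
λ² - (trace)λ + (det) = 0
λ² - (-4)λ + (-5) = 0
λ² + 4λ - 5 = 0
Solving: λ = -5, 1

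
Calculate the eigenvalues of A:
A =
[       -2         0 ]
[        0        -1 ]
λ = -2, -1

Solve det(A - λI) = 0. For a 2×2 matrix the characteristic equation is λ² - (trace)λ + det = 0.
trace(A) = a + d = -2 - 1 = -3.
det(A) = a*d - b*c = (-2)*(-1) - (0)*(0) = 2 - 0 = 2.
Characteristic equation: λ² - (-3)λ + (2) = 0.
Discriminant = (-3)² - 4*(2) = 9 - 8 = 1.
λ = (-3 ± √1) / 2 = (-3 ± 1) / 2 = -2, -1.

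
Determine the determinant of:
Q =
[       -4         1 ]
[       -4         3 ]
det(Q) = -8

For a 2×2 matrix [[a, b], [c, d]], det = a*d - b*c.
det(Q) = (-4)*(3) - (1)*(-4) = -12 + 4 = -8.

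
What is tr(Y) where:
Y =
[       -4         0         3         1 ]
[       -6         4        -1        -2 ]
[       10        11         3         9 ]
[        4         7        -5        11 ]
tr(Y) = -4 + 4 + 3 + 11 = 14

The trace of a square matrix is the sum of its diagonal entries.
Diagonal entries of Y: Y[0][0] = -4, Y[1][1] = 4, Y[2][2] = 3, Y[3][3] = 11.
tr(Y) = -4 + 4 + 3 + 11 = 14.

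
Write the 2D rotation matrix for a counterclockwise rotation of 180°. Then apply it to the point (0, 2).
R = [[-1, 0], [0, -1]]; R·(0, 2) = (0, -2)

Rotation matrix formula: R(θ) = [[cos θ, -sin θ], [sin θ, cos θ]]
For θ = 180°:
cos(180°) = -1
sin(180°) = 0
R = [[-1, 0], [0, -1]]
Apply to (0, 2): [-1·0 + (0)·2, 0·0 + -1·2] = (0, -2)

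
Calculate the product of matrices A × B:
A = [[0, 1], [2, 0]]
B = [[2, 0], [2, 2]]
[[2, 2], [4, 0]]

Matrix multiplication:
C[0][0] = 0×2 + 1×2 = 2
C[0][1] = 0×0 + 1×2 = 2
C[1][0] = 2×2 + 0×2 = 4
C[1][1] = 2×0 + 0×2 = 0
Result: [[2, 2], [4, 0]]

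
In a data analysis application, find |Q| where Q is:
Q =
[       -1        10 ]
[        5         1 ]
det(Q) = -51

For a 2×2 matrix [[a, b], [c, d]], det = a*d - b*c.
det(Q) = (-1)*(1) - (10)*(5) = -1 - 50 = -51.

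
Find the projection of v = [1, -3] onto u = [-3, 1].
[9/5, -3/5]

The projection of v onto u is proj_u(v) = ((v·u) / (u·u)) · u.
v·u = (1)*(-3) + (-3)*(1) = -6.
u·u = (-3)*(-3) + (1)*(1) = 10.
coefficient = -6 / 10 = -3/5.
proj_u(v) = -3/5 · [-3, 1] = [9/5, -3/5].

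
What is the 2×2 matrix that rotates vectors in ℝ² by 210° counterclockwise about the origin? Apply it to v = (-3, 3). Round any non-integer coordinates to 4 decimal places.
R = [[-√3/2, 1/2], [-1/2, -√3/2]]; R·v = (4.0981, -1.0981)

A counterclockwise rotation by angle θ in ℝ² has matrix R(θ) = [[cos θ, -sin θ], [sin θ, cos θ]].
For θ = 210°: cos θ = -√3/2, sin θ = -1/2.
R(210°) = [[-√3/2, 1/2], [-1/2, -√3/2]].
R·v = [-√3/2·-3 + (1/2)·3, -1/2·-3 + -√3/2·3] = (4.0981, -1.0981).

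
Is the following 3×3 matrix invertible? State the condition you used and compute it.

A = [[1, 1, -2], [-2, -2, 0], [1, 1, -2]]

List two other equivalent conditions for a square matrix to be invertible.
No, not invertible; det(A) = 0 (two rows are equal, so the rows are linearly dependent). Equivalent conditions (failing for this A): rank(A) < 3; Ax = 0 has non-trivial solutions; 0 is an eigenvalue; the columns are linearly dependent.

To check invertibility, compute det(A).
In this matrix, row 0 and the last row are identical, so one row is a scalar multiple of another and the rows are linearly dependent.
A matrix with linearly dependent rows has det = 0 and is not invertible.
Equivalent failed conditions:
- rank(A) < 3.
- Ax = 0 has non-trivial solutions.
- 0 is an eigenvalue.
- The columns are linearly dependent.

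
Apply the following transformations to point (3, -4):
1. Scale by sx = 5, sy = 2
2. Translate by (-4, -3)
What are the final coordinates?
(11, -11)

Step 1: Scale (3, -4) by (sx, sy) = (5, 2) → (15, -8)
Step 2: Translate by (-4, -3) → (11, -11)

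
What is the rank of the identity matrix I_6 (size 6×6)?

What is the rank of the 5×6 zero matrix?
rank(I_6) = 6, rank(0) = 0

The identity I_6 has 6 columns that are the standard basis vectors e_1, …, e_6. These are linearly independent, so all 6 columns are pivots and rank(I_6) = 6.
The 5×6 zero matrix has every entry zero, so every row is the zero row and there are no pivots; rank(0) = 0.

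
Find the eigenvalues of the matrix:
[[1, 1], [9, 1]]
λ = -2 and λ = 4

Characteristic equation: det(A - λI) = 0
λ² - (trace)λ + (det) = 0
λ² - (2)λ + (-8) = 0
λ² - 2λ - 8 = 0
Solving: λ = -2, 4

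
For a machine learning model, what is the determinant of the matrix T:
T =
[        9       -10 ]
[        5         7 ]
det(T) = 113

For a 2×2 matrix [[a, b], [c, d]], det = a*d - b*c.
det(T) = (9)*(7) - (-10)*(5) = 63 + 50 = 113.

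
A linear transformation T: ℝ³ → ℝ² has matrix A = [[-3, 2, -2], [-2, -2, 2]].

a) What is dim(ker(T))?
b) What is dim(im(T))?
dim(ker) = 1, dim(im) = 2

The two rows are not scalar multiples of one another (no single k satisfies row 2 = k × row 1), so they are linearly independent.
Thus rank(A) = 2.
dim(im(T)) = rank(A) = 2.
By the rank-nullity theorem applied to T: ℝ³ → ℝ², rank(A) + nullity(A) = 3 (the domain dimension), so dim(ker(T)) = 3 - 2 = 1.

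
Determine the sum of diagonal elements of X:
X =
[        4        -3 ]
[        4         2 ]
tr(X) = 4 + 2 = 6

The trace of a square matrix is the sum of its diagonal entries.
Diagonal entries of X: X[0][0] = 4, X[1][1] = 2.
tr(X) = 4 + 2 = 6.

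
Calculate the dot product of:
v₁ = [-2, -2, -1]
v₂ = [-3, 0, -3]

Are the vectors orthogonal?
9, No

The dot product is the sum of products of corresponding components.
v₁·v₂ = (-2)*(-3) + (-2)*(0) + (-1)*(-3) = 6 + 0 + 3 = 9.
Two vectors are orthogonal iff their dot product is 0; here the dot product is 9, so the vectors are not orthogonal.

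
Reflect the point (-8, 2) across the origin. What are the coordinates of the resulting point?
(8, -2)

Reflection across origin: (-8, 2) → (8, -2)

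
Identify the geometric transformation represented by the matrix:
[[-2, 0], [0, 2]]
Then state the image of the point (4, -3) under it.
non-uniform scaling by (-2, 2); image of (4, -3) is (-8, -6)

This is diagonal with distinct entries, so it scales the x-axis by -2 and the y-axis by 2.
The matrix [[-2, 0], [0, 2]] represents: non-uniform scaling by (-2, 2).
Applying it to (4, -3): [-2·4 + 0·-3, 0·4 + 2·-3] = (-8, -6).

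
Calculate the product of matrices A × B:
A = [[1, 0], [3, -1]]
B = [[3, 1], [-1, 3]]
[[3, 1], [10, 0]]

Matrix multiplication:
C[0][0] = 1×3 + 0×-1 = 3
C[0][1] = 1×1 + 0×3 = 1
C[1][0] = 3×3 + -1×-1 = 10
C[1][1] = 3×1 + -1×3 = 0
Result: [[3, 1], [10, 0]]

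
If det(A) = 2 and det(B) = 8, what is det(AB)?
16

Use the multiplicative property of determinants: det(AB) = det(A)*det(B).
det(AB) = (2)*(8) = 16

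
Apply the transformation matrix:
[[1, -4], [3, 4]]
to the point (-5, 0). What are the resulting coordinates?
(-5, -15)

Matrix multiplication:
[[1, -4], [3, 4]] × [-5, 0]ᵀ
= [1×-5 + -4×0, 3×-5 + 4×0]ᵀ
= [-5.0000, -15.0000]ᵀ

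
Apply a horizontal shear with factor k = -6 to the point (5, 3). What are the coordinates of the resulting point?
(-13, 3)

Shear matrix for horizontal shear with factor k = -6:
[[1, -6], [0, 1]]
Result: (5, 3) → (-13, 3)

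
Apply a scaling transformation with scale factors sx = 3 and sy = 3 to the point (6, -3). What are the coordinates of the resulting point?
(18, -9)

Scaling matrix:
[[3, 0], [0, 3]]
Result: (6 × 3, -3 × 3) = (18, -9)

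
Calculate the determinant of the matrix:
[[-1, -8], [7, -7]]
63

For a 2×2 matrix [[a, b], [c, d]], det = ad - bc
det = (-1)(-7) - (-8)(7) = 7 - -56 = 63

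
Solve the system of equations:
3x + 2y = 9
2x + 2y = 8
x = 1, y = 3

Use elimination (row reduction):
Equation 1: 3x + 2y = 9.
Equation 2: 2x + 2y = 8.
Multiply Eq1 by 2 and Eq2 by 3: 6x + 4y = 18;  6x + 6y = 24.
Subtract: (2)y = 6, so y = 3.
Back-substitute into Eq1: 3x + 2*(3) = 9, so x = 1.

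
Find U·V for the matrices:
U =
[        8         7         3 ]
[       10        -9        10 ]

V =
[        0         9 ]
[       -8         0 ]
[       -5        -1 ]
UV =
[      -71        69 ]
[       22        80 ]

Matrix multiplication: (UV)[i][j] = sum over k of U[i][k] * V[k][j].
  (UV)[0][0] = (8)*(0) + (7)*(-8) + (3)*(-5) = -71
  (UV)[0][1] = (8)*(9) + (7)*(0) + (3)*(-1) = 69
  (UV)[1][0] = (10)*(0) + (-9)*(-8) + (10)*(-5) = 22
  (UV)[1][1] = (10)*(9) + (-9)*(0) + (10)*(-1) = 80
UV =
[      -71        69 ]
[       22        80 ]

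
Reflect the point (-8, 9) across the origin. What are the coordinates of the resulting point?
(8, -9)

Reflection across origin: (-8, 9) → (8, -9)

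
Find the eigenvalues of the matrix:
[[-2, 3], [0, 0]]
λ = -2 and λ = 0

Characteristic equation: det(A - λI) = 0
λ² - (trace)λ + (det) = 0
λ² - (-2)λ + (0) = 0
λ² + 2λ + 0 = 0
Solving: λ = -2, 0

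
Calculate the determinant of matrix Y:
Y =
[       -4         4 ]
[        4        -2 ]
det(Y) = -8

For a 2×2 matrix [[a, b], [c, d]], det = a*d - b*c.
det(Y) = (-4)*(-2) - (4)*(4) = 8 - 16 = -8.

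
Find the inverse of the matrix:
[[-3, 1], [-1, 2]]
[[-2/5, 1/5], [-1/5, 3/5]]

For [[a,b],[c,d]], inverse = (1/det)·[[d,-b],[-c,a]]
det = -3·2 - 1·-1 = -5
Inverse = (1/-5)·[[2, -1], [1, -3]]
        = [[-2/5, 1/5], [-1/5, 3/5]]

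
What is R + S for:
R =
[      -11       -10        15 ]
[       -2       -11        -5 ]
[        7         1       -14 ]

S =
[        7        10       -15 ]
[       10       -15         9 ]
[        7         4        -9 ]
R + S =
[       -4         0         0 ]
[        8       -26         4 ]
[       14         5       -23 ]

Matrix addition is elementwise: (R+S)[i][j] = R[i][j] + S[i][j].
  (R+S)[0][0] = (-11) + (7) = -4
  (R+S)[0][1] = (-10) + (10) = 0
  (R+S)[0][2] = (15) + (-15) = 0
  (R+S)[1][0] = (-2) + (10) = 8
  (R+S)[1][1] = (-11) + (-15) = -26
  (R+S)[1][2] = (-5) + (9) = 4
  (R+S)[2][0] = (7) + (7) = 14
  (R+S)[2][1] = (1) + (4) = 5
  (R+S)[2][2] = (-14) + (-9) = -23
R + S =
[       -4         0         0 ]
[        8       -26         4 ]
[       14         5       -23 ]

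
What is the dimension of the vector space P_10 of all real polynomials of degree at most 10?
Dimension = 11

A polynomial of degree at most 10 can be written as a₀ + a₁x + a₂x² + … + a_10x^10, with 11 free coefficients a₀, …, a_10.
The set {1, x, x², …, x^10} is a basis: it spans P_10 (every such polynomial is a linear combination of these) and is linearly independent (a polynomial is zero iff all its coefficients are zero).
Therefore dim(P_10) = 10 + 1 = 11.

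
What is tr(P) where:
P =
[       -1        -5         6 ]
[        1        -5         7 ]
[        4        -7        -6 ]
tr(P) = -1 - 5 - 6 = -12

The trace of a square matrix is the sum of its diagonal entries.
Diagonal entries of P: P[0][0] = -1, P[1][1] = -5, P[2][2] = -6.
tr(P) = -1 - 5 - 6 = -12.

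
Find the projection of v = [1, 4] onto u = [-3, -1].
[21/10, 7/10]

The projection of v onto u is proj_u(v) = ((v·u) / (u·u)) · u.
v·u = (1)*(-3) + (4)*(-1) = -7.
u·u = (-3)*(-3) + (-1)*(-1) = 10.
coefficient = -7 / 10 = -7/10.
proj_u(v) = -7/10 · [-3, -1] = [21/10, 7/10].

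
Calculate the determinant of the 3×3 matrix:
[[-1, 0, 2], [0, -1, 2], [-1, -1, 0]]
-4

Expansion along first row:
det = -1·det([[-1,2],[-1,0]]) - 0·det([[0,2],[-1,0]]) + 2·det([[0,-1],[-1,-1]])
    = -1·(-1·0 - 2·-1) - 0·(0·0 - 2·-1) + 2·(0·-1 - -1·-1)
    = -1·2 - 0·2 + 2·-1
    = -2 + 0 + -2 = -4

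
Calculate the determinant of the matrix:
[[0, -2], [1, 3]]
2

For a 2×2 matrix [[a, b], [c, d]], det = ad - bc
det = (0)(3) - (-2)(1) = 0 - -2 = 2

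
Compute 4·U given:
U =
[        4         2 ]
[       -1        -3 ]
4U =
[       16         8 ]
[       -4       -12 ]

Scalar multiplication is elementwise: (4U)[i][j] = 4 * U[i][j].
  (4U)[0][0] = 4 * (4) = 16
  (4U)[0][1] = 4 * (2) = 8
  (4U)[1][0] = 4 * (-1) = -4
  (4U)[1][1] = 4 * (-3) = -12
4U =
[       16         8 ]
[       -4       -12 ]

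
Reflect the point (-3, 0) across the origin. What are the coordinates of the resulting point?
(3, 0)

Reflection across origin: (-3, 0) → (3, 0)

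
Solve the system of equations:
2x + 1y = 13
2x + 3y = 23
x = 4, y = 5

Use elimination (row reduction):
Equation 1: 2x + 1y = 13.
Equation 2: 2x + 3y = 23.
Multiply Eq1 by 2 and Eq2 by 2: 4x + 2y = 26;  4x + 6y = 46.
Subtract: (4)y = 20, so y = 5.
Back-substitute into Eq1: 2x + 1*(5) = 13, so x = 4.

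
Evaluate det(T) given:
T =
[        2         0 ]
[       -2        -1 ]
det(T) = -2

For a 2×2 matrix [[a, b], [c, d]], det = a*d - b*c.
det(T) = (2)*(-1) - (0)*(-2) = -2 - 0 = -2.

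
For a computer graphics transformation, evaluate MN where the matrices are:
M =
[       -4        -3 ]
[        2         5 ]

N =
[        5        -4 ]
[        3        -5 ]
MN =
[      -29        31 ]
[       25       -33 ]

Matrix multiplication: (MN)[i][j] = sum over k of M[i][k] * N[k][j].
  (MN)[0][0] = (-4)*(5) + (-3)*(3) = -29
  (MN)[0][1] = (-4)*(-4) + (-3)*(-5) = 31
  (MN)[1][0] = (2)*(5) + (5)*(3) = 25
  (MN)[1][1] = (2)*(-4) + (5)*(-5) = -33
MN =
[      -29        31 ]
[       25       -33 ]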